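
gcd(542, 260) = 2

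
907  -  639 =268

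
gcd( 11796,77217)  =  3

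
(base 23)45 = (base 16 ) 61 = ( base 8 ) 141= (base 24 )41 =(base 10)97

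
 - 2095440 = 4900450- 6995890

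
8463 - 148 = 8315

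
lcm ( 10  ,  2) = 10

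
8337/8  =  1042 + 1/8 = 1042.12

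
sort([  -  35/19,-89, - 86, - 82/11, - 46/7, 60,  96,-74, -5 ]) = [ - 89,-86,-74, - 82/11,  -  46/7,-5, - 35/19,60, 96] 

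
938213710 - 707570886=230642824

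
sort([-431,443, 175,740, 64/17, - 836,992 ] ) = [ - 836, - 431,64/17,175, 443,  740 , 992]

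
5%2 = 1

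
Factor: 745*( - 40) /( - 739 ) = 29800/739 = 2^3*5^2*149^1*739^( - 1) 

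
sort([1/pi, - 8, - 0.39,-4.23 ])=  [-8,-4.23 , - 0.39,  1/pi]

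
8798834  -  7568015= 1230819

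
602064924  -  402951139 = 199113785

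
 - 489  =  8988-9477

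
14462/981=14462/981 = 14.74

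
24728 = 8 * 3091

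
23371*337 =7876027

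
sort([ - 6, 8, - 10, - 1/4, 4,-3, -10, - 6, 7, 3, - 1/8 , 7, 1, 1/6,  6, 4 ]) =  [ - 10, - 10 , - 6, - 6, - 3, - 1/4,-1/8,  1/6,1, 3, 4,4, 6, 7,  7, 8 ] 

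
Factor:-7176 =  - 2^3*3^1*13^1*23^1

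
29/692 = 29/692 = 0.04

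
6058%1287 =910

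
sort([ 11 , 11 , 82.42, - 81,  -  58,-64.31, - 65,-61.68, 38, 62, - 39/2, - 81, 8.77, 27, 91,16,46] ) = [- 81, - 81,-65,- 64.31 ,  -  61.68,  -  58 , - 39/2,8.77 , 11 , 11 , 16 , 27,  38 , 46 , 62,82.42, 91 ] 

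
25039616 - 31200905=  - 6161289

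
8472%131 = 88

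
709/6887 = 709/6887 = 0.10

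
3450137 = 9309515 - 5859378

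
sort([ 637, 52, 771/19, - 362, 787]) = [ - 362,771/19, 52,637, 787 ]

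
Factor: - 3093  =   -3^1*1031^1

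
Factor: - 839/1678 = - 2^( - 1) = -1/2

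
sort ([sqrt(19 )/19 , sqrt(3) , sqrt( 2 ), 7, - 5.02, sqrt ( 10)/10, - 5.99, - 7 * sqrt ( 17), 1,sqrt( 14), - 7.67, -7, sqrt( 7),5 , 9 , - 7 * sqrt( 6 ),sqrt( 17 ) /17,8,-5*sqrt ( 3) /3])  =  [ - 7*sqrt( 17 ), - 7*sqrt( 6) ,  -  7.67, -7, - 5.99, -5.02,-5*sqrt( 3) /3, sqrt( 19 ) /19,sqrt( 17 )/17,sqrt ( 10)/10,1,sqrt( 2),sqrt(  3), sqrt (7), sqrt ( 14),5,7, 8, 9 ]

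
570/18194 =285/9097 = 0.03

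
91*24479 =2227589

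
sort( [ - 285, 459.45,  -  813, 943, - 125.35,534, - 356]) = [ - 813,- 356 ,-285, - 125.35, 459.45, 534,943 ] 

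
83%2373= 83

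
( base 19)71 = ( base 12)b2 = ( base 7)251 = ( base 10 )134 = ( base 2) 10000110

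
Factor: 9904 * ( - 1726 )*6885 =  - 2^5*3^4 * 5^1 *17^1*619^1* 863^1 = - 117694283040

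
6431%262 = 143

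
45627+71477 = 117104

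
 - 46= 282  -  328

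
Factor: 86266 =2^1*43133^1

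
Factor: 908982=2^1*3^4 * 31^1  *  181^1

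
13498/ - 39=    - 13498/39 = -346.10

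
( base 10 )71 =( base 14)51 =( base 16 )47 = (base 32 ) 27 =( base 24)2N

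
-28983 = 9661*( - 3 )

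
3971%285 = 266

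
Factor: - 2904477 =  - 3^1*968159^1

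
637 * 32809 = 20899333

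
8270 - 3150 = 5120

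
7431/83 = 7431/83 = 89.53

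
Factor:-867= - 3^1*17^2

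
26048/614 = 42 + 130/307 = 42.42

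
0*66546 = 0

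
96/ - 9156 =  - 1 + 755/763 = - 0.01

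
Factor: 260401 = 109^1 * 2389^1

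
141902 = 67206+74696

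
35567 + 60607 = 96174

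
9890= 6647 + 3243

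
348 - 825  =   - 477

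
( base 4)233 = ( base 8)57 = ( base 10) 47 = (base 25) 1m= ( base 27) 1K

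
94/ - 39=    - 3 + 23/39 = - 2.41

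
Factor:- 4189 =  - 59^1*71^1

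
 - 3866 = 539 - 4405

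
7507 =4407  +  3100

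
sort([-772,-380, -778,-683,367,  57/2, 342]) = [ - 778,-772, - 683,-380, 57/2,  342, 367]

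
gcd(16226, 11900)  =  14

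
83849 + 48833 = 132682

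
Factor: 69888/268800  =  13/50 = 2^( - 1)*5^ (-2 )*13^1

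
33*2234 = 73722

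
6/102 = 1/17 = 0.06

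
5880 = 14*420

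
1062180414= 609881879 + 452298535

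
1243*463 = 575509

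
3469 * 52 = 180388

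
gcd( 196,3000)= 4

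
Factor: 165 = 3^1 * 5^1*11^1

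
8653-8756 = - 103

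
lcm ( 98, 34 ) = 1666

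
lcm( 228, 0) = 0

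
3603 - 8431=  - 4828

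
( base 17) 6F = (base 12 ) 99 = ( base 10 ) 117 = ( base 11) A7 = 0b1110101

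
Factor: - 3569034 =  - 2^1*3^1*7^1 * 84977^1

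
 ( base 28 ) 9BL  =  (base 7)30350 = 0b1110011011001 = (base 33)6pq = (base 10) 7385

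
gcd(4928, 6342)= 14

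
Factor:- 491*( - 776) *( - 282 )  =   - 107446512=- 2^4*3^1*47^1*97^1*491^1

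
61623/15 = 20541/5  =  4108.20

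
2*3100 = 6200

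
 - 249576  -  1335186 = - 1584762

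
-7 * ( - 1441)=10087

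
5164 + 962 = 6126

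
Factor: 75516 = 2^2*3^1*7^1*29^1 *31^1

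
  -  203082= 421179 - 624261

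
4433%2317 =2116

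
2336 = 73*32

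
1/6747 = 1/6747 = 0.00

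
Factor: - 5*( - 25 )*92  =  11500=2^2*5^3*23^1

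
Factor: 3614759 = 53^1 * 241^1*283^1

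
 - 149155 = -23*6485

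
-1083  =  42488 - 43571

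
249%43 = 34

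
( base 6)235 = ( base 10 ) 95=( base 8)137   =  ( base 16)5F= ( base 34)2R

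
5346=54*99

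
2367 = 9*263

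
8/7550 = 4/3775  =  0.00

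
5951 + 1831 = 7782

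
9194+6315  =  15509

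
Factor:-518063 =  - 7^1* 13^1*5693^1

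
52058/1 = 52058 = 52058.00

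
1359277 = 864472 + 494805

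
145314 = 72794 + 72520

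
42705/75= 569 + 2/5 = 569.40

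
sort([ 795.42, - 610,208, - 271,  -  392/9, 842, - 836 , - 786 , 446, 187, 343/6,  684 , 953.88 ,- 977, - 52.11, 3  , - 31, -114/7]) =[ - 977, - 836, - 786,-610  , - 271, - 52.11,-392/9, - 31, - 114/7, 3, 343/6,187,208, 446, 684, 795.42, 842,  953.88]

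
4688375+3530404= 8218779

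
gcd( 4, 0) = 4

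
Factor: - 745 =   -  5^1*149^1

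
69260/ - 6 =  - 11544 + 2/3=   - 11543.33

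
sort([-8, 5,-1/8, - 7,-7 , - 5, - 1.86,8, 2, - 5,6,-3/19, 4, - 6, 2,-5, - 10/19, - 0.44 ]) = [-8, - 7, - 7, - 6, - 5,-5,  -  5,  -  1.86 ,  -  10/19, - 0.44, - 3/19, - 1/8,2,2, 4, 5,6, 8 ] 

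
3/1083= 1/361 = 0.00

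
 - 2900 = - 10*290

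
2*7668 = 15336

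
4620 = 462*10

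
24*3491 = 83784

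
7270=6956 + 314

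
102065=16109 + 85956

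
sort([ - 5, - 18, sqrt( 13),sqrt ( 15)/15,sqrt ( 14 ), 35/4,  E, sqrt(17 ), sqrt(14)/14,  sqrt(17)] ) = [ - 18,-5,sqrt(15)/15 , sqrt(14) /14 , E,sqrt(13),  sqrt(14),sqrt(17 ),  sqrt(17), 35/4 ] 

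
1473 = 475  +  998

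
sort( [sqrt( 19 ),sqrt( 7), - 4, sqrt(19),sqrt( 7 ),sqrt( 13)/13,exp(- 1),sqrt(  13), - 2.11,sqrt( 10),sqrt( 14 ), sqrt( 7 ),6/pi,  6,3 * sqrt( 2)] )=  [-4,-2.11,sqrt( 13) /13,exp( - 1 ),6/pi,sqrt(7),sqrt( 7), sqrt( 7), sqrt( 10), sqrt( 13), sqrt( 14),3*sqrt(  2 ),sqrt( 19),sqrt( 19),6]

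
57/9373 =57/9373=0.01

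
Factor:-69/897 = -1/13=- 13^( - 1)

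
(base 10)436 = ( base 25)hb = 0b110110100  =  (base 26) gk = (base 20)11g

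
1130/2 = 565= 565.00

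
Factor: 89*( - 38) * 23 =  - 77786=   - 2^1*19^1*23^1*89^1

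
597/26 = 597/26 = 22.96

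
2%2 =0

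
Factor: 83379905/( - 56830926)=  - 2^(  -  1 )  *3^( - 1) * 5^1*7^1*2382283^1*9471821^ (-1)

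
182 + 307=489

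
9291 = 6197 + 3094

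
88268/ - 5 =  - 88268/5 = - 17653.60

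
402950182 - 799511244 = - 396561062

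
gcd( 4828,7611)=1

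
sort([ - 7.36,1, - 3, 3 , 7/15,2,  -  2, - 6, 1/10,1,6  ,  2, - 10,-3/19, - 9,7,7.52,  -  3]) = [-10,-9, - 7.36, - 6, - 3,  -  3,- 2, - 3/19,1/10, 7/15,  1 , 1, 2,2,3,6,7  ,  7.52] 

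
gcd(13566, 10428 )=6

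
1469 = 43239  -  41770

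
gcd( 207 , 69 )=69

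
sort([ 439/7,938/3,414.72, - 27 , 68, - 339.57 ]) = [ - 339.57, - 27,439/7,  68,938/3,414.72]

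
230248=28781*8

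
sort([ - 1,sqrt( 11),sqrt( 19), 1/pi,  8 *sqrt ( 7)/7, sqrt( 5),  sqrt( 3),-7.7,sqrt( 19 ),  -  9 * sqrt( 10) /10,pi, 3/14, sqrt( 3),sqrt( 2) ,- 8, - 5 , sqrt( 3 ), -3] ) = [-8, - 7.7, - 5, - 3, - 9*sqrt( 10)/10 ,-1,  3/14,1/pi, sqrt( 2) , sqrt (3) , sqrt(3 ), sqrt( 3), sqrt( 5),  8*sqrt( 7)/7,pi,sqrt (11),  sqrt(19), sqrt ( 19)]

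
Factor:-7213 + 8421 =1208 = 2^3*151^1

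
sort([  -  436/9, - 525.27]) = [ - 525.27, - 436/9] 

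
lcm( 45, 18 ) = 90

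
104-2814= - 2710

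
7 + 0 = 7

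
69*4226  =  291594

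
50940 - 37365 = 13575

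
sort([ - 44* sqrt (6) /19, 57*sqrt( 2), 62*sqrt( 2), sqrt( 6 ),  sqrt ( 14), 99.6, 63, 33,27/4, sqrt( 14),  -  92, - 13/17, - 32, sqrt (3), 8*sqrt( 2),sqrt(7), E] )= [ - 92,-32, - 44*sqrt( 6 ) /19, - 13/17,sqrt(3 ), sqrt(6 ),sqrt ( 7),  E, sqrt(14 ), sqrt ( 14 ), 27/4, 8*sqrt ( 2),33, 63 , 57*sqrt ( 2) , 62*sqrt( 2),99.6] 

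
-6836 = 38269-45105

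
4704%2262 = 180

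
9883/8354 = 9883/8354 = 1.18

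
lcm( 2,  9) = 18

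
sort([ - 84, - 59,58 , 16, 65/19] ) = [ - 84, - 59,65/19, 16,58 ]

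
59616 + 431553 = 491169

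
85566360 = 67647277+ 17919083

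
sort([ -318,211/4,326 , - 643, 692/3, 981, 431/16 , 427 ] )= [- 643, - 318,431/16,211/4,692/3,326, 427, 981]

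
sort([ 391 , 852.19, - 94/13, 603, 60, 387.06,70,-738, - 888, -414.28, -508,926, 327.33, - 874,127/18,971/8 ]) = [ - 888,- 874, - 738, - 508,  -  414.28, - 94/13, 127/18,  60 , 70, 971/8, 327.33, 387.06, 391, 603,852.19, 926] 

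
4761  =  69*69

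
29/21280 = 29/21280 = 0.00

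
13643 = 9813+3830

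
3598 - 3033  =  565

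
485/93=485/93 = 5.22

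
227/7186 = 227/7186=0.03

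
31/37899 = 31/37899 = 0.00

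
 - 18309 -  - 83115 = 64806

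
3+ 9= 12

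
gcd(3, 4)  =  1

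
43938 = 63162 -19224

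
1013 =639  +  374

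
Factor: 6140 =2^2*5^1*307^1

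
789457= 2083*379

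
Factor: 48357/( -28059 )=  - 3^4 * 47^ (-1) = - 81/47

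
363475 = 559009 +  -195534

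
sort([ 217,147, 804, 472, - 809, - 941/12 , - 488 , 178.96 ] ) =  [ - 809, - 488,-941/12,147, 178.96 , 217,472,804 ] 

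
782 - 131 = 651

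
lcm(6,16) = 48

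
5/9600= 1/1920 = 0.00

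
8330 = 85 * 98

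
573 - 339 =234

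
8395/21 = 399 + 16/21= 399.76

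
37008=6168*6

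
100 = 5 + 95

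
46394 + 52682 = 99076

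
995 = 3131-2136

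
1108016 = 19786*56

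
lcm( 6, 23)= 138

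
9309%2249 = 313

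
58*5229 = 303282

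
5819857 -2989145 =2830712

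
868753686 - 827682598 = 41071088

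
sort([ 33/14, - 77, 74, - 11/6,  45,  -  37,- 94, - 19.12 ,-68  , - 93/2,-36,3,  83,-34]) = [ - 94,-77, - 68, - 93/2,-37, - 36, - 34, - 19.12, - 11/6,  33/14,3, 45, 74,83]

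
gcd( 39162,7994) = 2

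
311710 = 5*62342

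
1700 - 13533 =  - 11833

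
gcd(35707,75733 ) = 7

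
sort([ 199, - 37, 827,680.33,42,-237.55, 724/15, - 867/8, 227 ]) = [ - 237.55,-867/8, - 37,42, 724/15 , 199, 227, 680.33, 827 ] 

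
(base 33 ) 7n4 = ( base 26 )CAE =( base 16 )20C2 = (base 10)8386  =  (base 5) 232021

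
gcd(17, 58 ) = 1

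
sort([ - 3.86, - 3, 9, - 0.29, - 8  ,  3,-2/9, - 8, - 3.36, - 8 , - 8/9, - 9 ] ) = [ - 9, - 8, - 8,- 8, - 3.86, - 3.36, - 3, - 8/9,  -  0.29, - 2/9, 3,9]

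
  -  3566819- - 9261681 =5694862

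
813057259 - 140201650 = 672855609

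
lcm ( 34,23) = 782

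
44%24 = 20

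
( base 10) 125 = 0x7D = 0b1111101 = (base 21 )5K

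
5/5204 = 5/5204 = 0.00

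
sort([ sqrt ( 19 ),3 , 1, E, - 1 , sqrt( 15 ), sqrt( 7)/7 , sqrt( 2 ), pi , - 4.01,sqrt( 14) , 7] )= [ -4.01 , - 1,  sqrt(7)/7,1 , sqrt ( 2 ),  E,3,pi, sqrt(14 ), sqrt ( 15), sqrt ( 19), 7 ] 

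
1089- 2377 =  - 1288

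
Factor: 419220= 2^2*3^2*5^1 *17^1*137^1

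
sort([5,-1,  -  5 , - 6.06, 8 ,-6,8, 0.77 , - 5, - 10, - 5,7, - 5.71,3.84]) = [ - 10, - 6.06, - 6, - 5.71, -5, - 5, - 5, - 1,0.77,3.84 , 5, 7, 8, 8 ] 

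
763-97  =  666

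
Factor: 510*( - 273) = - 139230 = -2^1*3^2*5^1*7^1* 13^1*17^1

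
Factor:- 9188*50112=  - 460429056 = - 2^8*3^3* 29^1*2297^1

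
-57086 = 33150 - 90236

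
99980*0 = 0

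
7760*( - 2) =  -15520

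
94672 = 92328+2344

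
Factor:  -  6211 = -6211^1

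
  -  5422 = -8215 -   -  2793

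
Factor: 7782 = 2^1*3^1*1297^1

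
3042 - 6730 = -3688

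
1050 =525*2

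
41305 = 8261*5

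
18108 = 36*503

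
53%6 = 5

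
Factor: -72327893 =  - 11^1*23^1 * 263^1 * 1087^1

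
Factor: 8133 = 3^1*2711^1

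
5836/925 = 6 + 286/925 = 6.31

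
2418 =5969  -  3551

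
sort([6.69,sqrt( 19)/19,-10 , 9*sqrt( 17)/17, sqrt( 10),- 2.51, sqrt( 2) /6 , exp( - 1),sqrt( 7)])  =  [-10, - 2.51, sqrt (19)/19, sqrt( 2) /6,exp(  -  1), 9 *sqrt( 17)/17, sqrt( 7 ), sqrt(10),6.69 ] 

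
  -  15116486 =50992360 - 66108846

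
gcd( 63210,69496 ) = 14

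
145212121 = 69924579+75287542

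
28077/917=30  +  81/131 = 30.62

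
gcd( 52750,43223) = 1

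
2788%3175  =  2788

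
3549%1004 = 537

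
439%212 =15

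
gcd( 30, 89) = 1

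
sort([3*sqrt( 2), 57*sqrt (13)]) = [ 3*sqrt( 2), 57*sqrt(13) ]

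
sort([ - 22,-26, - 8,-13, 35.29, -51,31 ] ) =[ - 51 , - 26, -22, - 13, - 8,31, 35.29 ] 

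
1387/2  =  693 + 1/2 =693.50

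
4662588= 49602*94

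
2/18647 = 2/18647 = 0.00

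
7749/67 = 115+44/67= 115.66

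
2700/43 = 62 + 34/43 = 62.79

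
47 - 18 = 29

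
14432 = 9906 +4526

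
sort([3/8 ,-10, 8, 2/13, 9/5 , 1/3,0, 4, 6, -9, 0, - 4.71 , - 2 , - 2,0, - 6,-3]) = [ - 10,-9, - 6,-4.71,-3, - 2,-2, 0,0,  0,2/13,  1/3, 3/8,9/5, 4, 6 , 8 ]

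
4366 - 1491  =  2875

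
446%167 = 112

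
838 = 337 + 501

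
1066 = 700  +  366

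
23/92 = 1/4  =  0.25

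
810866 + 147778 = 958644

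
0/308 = 0=0.00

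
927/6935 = 927/6935 = 0.13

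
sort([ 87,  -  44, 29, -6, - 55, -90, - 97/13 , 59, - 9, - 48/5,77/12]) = [- 90, -55 , - 44  ,-48/5, - 9, - 97/13, - 6 , 77/12, 29 , 59,  87]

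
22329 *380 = 8485020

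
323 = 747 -424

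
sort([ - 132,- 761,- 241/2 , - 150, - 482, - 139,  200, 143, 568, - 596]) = [  -  761, - 596, - 482, - 150, - 139, - 132,-241/2,143,200, 568 ]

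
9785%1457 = 1043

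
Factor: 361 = 19^2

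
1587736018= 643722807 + 944013211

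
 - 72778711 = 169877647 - 242656358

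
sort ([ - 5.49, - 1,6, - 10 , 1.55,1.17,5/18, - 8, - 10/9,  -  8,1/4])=[ -10, - 8, - 8, - 5.49, - 10/9, - 1,1/4,5/18,1.17,1.55, 6 ] 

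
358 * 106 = 37948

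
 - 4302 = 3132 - 7434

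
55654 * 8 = 445232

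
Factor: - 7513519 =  - 13^1*43^1*13441^1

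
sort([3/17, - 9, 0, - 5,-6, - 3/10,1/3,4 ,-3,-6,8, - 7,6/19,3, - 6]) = [-9, - 7, - 6, - 6,-6, - 5, - 3, - 3/10,0, 3/17, 6/19,1/3, 3 , 4,8 ]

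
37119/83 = 447+ 18/83= 447.22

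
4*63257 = 253028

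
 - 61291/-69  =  61291/69 = 888.28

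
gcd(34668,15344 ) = 4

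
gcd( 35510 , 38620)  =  10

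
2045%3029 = 2045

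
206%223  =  206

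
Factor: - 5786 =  - 2^1*11^1*263^1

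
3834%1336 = 1162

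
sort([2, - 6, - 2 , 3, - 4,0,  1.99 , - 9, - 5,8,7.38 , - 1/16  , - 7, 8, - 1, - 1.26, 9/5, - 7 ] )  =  [ - 9 , - 7,  -  7,-6, - 5, - 4, - 2, - 1.26,-1, - 1/16,0,  9/5 , 1.99,2,3, 7.38 , 8, 8 ] 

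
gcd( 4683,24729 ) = 3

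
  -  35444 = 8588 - 44032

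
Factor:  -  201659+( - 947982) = -1149641 = - 1149641^1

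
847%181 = 123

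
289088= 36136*8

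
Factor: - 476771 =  - 307^1*1553^1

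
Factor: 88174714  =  2^1*44087357^1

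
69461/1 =69461 = 69461.00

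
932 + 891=1823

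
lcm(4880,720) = 43920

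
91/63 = 1 + 4/9 = 1.44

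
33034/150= 16517/75=220.23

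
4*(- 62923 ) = -251692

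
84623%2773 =1433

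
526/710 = 263/355 = 0.74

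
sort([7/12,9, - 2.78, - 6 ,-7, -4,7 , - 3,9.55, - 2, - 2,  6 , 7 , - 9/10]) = [  -  7 , - 6 , - 4, - 3, - 2.78,- 2, - 2 , - 9/10, 7/12,6 , 7, 7,  9,9.55 ]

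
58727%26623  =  5481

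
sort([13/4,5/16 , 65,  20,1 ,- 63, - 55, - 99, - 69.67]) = [ - 99, - 69.67, - 63, - 55,5/16,  1,13/4,20 , 65 ] 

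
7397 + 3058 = 10455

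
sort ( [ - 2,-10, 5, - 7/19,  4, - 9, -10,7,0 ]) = [-10,-10 , - 9 , - 2, - 7/19, 0,4,  5  ,  7]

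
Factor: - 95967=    - 3^2*10663^1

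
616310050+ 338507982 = 954818032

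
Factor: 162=2^1*3^4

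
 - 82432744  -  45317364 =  - 127750108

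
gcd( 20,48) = 4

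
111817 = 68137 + 43680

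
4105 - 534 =3571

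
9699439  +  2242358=11941797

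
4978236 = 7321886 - 2343650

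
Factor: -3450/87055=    - 30/757 = - 2^1*3^1 * 5^1  *  757^( - 1 )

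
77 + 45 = 122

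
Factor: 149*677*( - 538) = - 2^1*149^1* 269^1*677^1 = -54269674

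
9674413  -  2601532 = 7072881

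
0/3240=0 = 0.00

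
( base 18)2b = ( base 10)47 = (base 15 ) 32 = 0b101111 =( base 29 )1I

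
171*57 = 9747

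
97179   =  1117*87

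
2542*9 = 22878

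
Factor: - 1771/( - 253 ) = 7^1 = 7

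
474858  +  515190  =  990048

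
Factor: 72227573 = 11^1*43^1*311^1* 491^1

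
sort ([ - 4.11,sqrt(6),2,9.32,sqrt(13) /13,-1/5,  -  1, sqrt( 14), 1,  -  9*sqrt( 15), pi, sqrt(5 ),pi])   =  [ - 9*sqrt( 15), - 4.11, - 1,  -  1/5,sqrt( 13)/13,  1, 2, sqrt(5),sqrt( 6 ),pi,pi,sqrt ( 14),9.32]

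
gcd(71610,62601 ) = 231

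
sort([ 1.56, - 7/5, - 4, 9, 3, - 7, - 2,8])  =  [ - 7, - 4,  -  2, - 7/5 , 1.56, 3,8,  9 ] 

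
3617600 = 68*53200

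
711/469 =711/469 = 1.52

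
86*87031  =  7484666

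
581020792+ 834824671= 1415845463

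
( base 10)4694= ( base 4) 1021112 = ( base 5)122234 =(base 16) 1256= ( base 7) 16454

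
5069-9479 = -4410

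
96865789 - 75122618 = 21743171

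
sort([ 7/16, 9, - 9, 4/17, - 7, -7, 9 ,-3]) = [ - 9, - 7,  -  7, - 3 , 4/17, 7/16, 9,  9 ]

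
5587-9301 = -3714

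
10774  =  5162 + 5612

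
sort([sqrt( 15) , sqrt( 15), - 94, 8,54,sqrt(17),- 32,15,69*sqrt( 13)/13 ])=[ - 94,  -  32, sqrt( 15 ),sqrt ( 15 ),sqrt (17), 8, 15, 69*sqrt(13 ) /13,54] 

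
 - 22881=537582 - 560463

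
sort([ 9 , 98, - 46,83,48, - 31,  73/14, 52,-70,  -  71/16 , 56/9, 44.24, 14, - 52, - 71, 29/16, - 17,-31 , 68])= [  -  71, -70,-52,-46, - 31,-31 , - 17,  -  71/16, 29/16, 73/14,56/9,9 , 14,44.24, 48 , 52 , 68  ,  83,98]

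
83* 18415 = 1528445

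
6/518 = 3/259 = 0.01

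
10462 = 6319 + 4143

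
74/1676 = 37/838 =0.04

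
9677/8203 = 1 + 1474/8203  =  1.18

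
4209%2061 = 87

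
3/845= 3/845= 0.00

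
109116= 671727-562611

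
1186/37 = 1186/37 = 32.05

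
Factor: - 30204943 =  - 31^1*61^1*15973^1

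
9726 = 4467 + 5259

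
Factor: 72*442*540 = 2^6*3^5*5^1* 13^1*17^1 = 17184960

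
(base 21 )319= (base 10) 1353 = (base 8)2511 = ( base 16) 549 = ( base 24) 289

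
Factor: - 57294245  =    -  5^1 * 1621^1* 7069^1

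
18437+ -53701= -35264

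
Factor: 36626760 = 2^3*3^2*5^1*101741^1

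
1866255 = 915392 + 950863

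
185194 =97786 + 87408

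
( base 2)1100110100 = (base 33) OS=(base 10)820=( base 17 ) 2e4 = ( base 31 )qe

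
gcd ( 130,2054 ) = 26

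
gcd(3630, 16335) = 1815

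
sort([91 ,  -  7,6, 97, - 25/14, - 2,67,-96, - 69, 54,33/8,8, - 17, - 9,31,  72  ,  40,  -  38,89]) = [ - 96, - 69, - 38, - 17, - 9, - 7,-2 , - 25/14,33/8,6,8,31, 40,54 , 67, 72,89,91, 97 ] 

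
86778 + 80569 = 167347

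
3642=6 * 607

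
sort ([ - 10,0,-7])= [ - 10, - 7, 0]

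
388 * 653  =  253364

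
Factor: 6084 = 2^2*3^2*13^2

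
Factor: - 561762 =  - 2^1*3^3*101^1*103^1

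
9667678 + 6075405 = 15743083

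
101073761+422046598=523120359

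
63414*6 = 380484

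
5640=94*60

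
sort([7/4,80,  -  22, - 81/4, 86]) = [  -  22, - 81/4,  7/4,80,86] 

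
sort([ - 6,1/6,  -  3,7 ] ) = [-6,-3 , 1/6,7]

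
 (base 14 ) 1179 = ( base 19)887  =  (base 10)3047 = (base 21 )6J2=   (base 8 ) 5747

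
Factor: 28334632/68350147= 2^3 * 59^1*173^1*347^1*3181^( - 1)*21487^( - 1 )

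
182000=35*5200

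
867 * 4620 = 4005540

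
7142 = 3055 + 4087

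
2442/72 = 407/12 = 33.92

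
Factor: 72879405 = 3^1*5^1*4858627^1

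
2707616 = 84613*32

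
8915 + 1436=10351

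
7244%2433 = 2378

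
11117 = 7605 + 3512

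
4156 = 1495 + 2661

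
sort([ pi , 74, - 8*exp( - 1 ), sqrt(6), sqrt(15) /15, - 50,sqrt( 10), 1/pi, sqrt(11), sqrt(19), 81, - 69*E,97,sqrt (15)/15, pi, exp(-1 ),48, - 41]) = [  -  69*E,  -  50,  -  41, - 8 * exp (  -  1 ), sqrt( 15)/15, sqrt( 15) /15, 1/pi,exp( - 1),sqrt( 6), pi, pi,sqrt ( 10), sqrt( 11 ), sqrt(19 ),48,  74, 81,  97]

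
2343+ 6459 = 8802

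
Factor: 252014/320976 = 2^( - 3)*3^ ( - 3 )*7^1*47^1*383^1*743^( - 1 ) = 126007/160488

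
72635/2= 36317 + 1/2 = 36317.50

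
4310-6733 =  - 2423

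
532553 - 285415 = 247138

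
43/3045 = 43/3045   =  0.01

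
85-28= 57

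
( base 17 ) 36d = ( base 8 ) 1726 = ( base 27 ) 19a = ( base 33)TP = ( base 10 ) 982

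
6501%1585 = 161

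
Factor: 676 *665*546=245448840 = 2^3*3^1*5^1*7^2*13^3*19^1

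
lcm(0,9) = 0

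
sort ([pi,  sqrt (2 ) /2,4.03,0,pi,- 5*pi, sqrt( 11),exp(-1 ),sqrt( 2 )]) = [ - 5*pi,  0,exp( - 1 ),  sqrt ( 2 )/2,  sqrt( 2 ),  pi , pi , sqrt (11),4.03] 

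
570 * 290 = 165300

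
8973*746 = 6693858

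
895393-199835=695558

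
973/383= 2 + 207/383 = 2.54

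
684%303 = 78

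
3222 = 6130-2908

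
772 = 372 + 400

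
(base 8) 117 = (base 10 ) 79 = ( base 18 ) 47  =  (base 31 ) 2h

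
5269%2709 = 2560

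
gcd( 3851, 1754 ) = 1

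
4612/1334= 3 + 305/667= 3.46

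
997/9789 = 997/9789 = 0.10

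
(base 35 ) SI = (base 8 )1746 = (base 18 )318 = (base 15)468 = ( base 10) 998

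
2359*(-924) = - 2179716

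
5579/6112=5579/6112 = 0.91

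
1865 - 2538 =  - 673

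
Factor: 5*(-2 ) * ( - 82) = 820 = 2^2*5^1*41^1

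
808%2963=808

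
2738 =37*74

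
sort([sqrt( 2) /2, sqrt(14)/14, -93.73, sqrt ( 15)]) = [ - 93.73,sqrt(  14 )/14, sqrt( 2 )/2, sqrt( 15) ] 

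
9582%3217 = 3148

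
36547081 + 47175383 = 83722464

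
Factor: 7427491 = 37^1 * 197^1*1019^1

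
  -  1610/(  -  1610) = 1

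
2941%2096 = 845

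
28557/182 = 156 + 165/182 = 156.91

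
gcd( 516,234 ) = 6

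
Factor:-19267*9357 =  -180281319  =  - 3^1*3119^1*19267^1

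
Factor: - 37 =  - 37^1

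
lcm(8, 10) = 40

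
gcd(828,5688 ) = 36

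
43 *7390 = 317770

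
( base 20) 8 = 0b1000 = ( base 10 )8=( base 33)8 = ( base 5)13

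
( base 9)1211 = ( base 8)1605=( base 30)101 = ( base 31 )t2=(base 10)901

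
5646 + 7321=12967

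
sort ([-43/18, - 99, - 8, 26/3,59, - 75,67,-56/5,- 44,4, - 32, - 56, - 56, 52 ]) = [ - 99,- 75, - 56, - 56, - 44 , - 32, - 56/5, - 8, - 43/18, 4,26/3,52,59, 67]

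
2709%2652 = 57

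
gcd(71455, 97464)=31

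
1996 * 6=11976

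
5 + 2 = 7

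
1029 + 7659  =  8688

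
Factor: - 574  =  -2^1 *7^1*41^1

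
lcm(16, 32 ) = 32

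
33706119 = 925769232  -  892063113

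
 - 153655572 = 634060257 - 787715829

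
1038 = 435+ 603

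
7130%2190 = 560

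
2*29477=58954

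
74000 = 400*185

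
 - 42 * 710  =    -  29820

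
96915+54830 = 151745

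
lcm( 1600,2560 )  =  12800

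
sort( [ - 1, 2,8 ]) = [ - 1, 2, 8] 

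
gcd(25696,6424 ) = 6424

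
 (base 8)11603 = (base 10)4995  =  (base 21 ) b6i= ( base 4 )1032003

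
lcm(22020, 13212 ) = 66060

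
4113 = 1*4113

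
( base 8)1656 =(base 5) 12232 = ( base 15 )42c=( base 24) 1f6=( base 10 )942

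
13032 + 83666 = 96698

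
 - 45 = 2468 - 2513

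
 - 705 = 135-840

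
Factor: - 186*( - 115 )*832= 17796480 = 2^7 * 3^1*5^1 * 13^1 * 23^1*31^1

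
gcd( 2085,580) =5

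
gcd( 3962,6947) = 1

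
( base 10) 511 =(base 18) 1A7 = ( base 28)I7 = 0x1ff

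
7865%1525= 240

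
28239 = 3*9413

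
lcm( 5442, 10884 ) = 10884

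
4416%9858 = 4416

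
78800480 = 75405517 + 3394963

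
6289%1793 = 910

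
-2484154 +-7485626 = - 9969780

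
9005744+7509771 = 16515515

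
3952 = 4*988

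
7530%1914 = 1788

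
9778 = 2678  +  7100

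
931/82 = 11+29/82 = 11.35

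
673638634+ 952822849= 1626461483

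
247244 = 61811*4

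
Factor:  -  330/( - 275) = 6/5 = 2^1*3^1 * 5^( - 1 )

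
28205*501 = 14130705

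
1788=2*894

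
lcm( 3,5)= 15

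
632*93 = 58776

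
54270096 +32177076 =86447172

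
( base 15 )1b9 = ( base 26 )F9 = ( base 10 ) 399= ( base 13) 249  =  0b110001111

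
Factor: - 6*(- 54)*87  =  2^2*3^5*29^1 =28188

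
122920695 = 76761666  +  46159029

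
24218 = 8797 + 15421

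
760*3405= 2587800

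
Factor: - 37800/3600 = - 21/2 = - 2^( - 1) * 3^1  *  7^1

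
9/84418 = 9/84418 = 0.00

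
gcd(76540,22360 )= 860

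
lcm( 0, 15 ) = 0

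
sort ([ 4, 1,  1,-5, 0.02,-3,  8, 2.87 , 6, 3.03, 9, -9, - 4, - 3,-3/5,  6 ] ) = [ - 9, - 5,- 4 , - 3,  -  3,  -  3/5, 0.02, 1 , 1, 2.87, 3.03,4, 6,  6, 8,9] 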